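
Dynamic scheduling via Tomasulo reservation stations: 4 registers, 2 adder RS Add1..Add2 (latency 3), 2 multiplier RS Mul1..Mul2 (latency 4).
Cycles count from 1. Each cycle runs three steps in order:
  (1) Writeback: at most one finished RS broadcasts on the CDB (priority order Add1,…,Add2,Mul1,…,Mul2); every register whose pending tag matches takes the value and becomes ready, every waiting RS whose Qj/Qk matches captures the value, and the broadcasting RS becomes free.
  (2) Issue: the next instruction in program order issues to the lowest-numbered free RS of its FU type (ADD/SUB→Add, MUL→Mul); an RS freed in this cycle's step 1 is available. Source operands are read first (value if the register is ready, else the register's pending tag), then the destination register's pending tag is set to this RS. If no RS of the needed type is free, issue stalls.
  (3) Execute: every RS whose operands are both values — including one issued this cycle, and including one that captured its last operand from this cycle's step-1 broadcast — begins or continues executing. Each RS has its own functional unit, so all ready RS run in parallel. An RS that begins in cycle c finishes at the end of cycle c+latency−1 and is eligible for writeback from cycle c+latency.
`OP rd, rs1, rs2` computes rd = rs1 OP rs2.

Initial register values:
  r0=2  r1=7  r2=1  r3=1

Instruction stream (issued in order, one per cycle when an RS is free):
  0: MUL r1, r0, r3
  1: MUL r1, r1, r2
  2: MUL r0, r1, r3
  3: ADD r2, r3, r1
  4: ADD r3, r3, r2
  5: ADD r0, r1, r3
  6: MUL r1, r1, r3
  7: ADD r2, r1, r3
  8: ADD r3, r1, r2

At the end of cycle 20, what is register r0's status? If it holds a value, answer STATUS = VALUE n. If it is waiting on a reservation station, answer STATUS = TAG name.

STATUS = VALUE 6

c1: issue MUL r1<-Mul1 | r0:2,r1:Mul1,r2:1,r3:1
c2: issue MUL r1<-Mul2 | r0:2,r1:Mul2,r2:1,r3:1
c3: stall | r0:2,r1:Mul2,r2:1,r3:1
c4: stall | r0:2,r1:Mul2,r2:1,r3:1
c5: CDB Mul1=2; issue MUL r0<-Mul1 | r0:Mul1,r1:Mul2,r2:1,r3:1
c6: issue ADD r2<-Add1 | r0:Mul1,r1:Mul2,r2:Add1,r3:1
c7: issue ADD r3<-Add2 | r0:Mul1,r1:Mul2,r2:Add1,r3:Add2
c8: stall | r0:Mul1,r1:Mul2,r2:Add1,r3:Add2
c9: CDB Mul2=2; stall | r0:Mul1,r1:2,r2:Add1,r3:Add2
c10: stall | r0:Mul1,r1:2,r2:Add1,r3:Add2
c11: stall | r0:Mul1,r1:2,r2:Add1,r3:Add2
c12: CDB Add1=3; issue ADD r0<-Add1 | r0:Add1,r1:2,r2:3,r3:Add2
c13: CDB Mul1=2; issue MUL r1<-Mul1 | r0:Add1,r1:Mul1,r2:3,r3:Add2
c14: stall | r0:Add1,r1:Mul1,r2:3,r3:Add2
c15: CDB Add2=4; issue ADD r2<-Add2 | r0:Add1,r1:Mul1,r2:Add2,r3:4
c16: stall | r0:Add1,r1:Mul1,r2:Add2,r3:4
c17: stall | r0:Add1,r1:Mul1,r2:Add2,r3:4
c18: CDB Add1=6; issue ADD r3<-Add1 | r0:6,r1:Mul1,r2:Add2,r3:Add1
c19: CDB Mul1=8 | r0:6,r1:8,r2:Add2,r3:Add1
c20: - | r0:6,r1:8,r2:Add2,r3:Add1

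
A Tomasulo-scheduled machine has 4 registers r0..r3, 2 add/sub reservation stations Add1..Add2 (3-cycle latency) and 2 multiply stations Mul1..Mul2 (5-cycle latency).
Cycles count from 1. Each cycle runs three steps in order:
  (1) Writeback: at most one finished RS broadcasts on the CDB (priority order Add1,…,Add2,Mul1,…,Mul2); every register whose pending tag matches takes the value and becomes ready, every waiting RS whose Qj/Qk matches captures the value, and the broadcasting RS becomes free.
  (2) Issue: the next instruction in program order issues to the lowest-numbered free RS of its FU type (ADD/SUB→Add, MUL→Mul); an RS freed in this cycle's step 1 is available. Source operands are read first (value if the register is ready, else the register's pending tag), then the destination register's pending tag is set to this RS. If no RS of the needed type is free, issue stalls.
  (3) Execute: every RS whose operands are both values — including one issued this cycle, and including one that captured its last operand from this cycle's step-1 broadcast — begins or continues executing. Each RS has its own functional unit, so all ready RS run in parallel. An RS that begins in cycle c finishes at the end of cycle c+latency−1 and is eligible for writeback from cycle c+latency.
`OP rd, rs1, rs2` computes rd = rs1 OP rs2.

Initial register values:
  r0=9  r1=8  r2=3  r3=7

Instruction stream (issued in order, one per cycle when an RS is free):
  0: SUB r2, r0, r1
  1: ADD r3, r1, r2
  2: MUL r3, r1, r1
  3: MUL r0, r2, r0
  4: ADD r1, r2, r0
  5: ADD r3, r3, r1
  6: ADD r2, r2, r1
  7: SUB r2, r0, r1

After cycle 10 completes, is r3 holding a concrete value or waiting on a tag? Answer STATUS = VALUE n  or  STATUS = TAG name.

  c1: issue SUB r2<-Add1  regs: r0:9,r1:8,r2:Add1,r3:7
  c2: issue ADD r3<-Add2  regs: r0:9,r1:8,r2:Add1,r3:Add2
  c3: issue MUL r3<-Mul1  regs: r0:9,r1:8,r2:Add1,r3:Mul1
  c4: CDB Add1=1; issue MUL r0<-Mul2  regs: r0:Mul2,r1:8,r2:1,r3:Mul1
  c5: issue ADD r1<-Add1  regs: r0:Mul2,r1:Add1,r2:1,r3:Mul1
  c6: stall  regs: r0:Mul2,r1:Add1,r2:1,r3:Mul1
  c7: CDB Add2=9; issue ADD r3<-Add2  regs: r0:Mul2,r1:Add1,r2:1,r3:Add2
  c8: CDB Mul1=64; stall  regs: r0:Mul2,r1:Add1,r2:1,r3:Add2
  c9: CDB Mul2=9; stall  regs: r0:9,r1:Add1,r2:1,r3:Add2
  c10: stall  regs: r0:9,r1:Add1,r2:1,r3:Add2

STATUS = TAG Add2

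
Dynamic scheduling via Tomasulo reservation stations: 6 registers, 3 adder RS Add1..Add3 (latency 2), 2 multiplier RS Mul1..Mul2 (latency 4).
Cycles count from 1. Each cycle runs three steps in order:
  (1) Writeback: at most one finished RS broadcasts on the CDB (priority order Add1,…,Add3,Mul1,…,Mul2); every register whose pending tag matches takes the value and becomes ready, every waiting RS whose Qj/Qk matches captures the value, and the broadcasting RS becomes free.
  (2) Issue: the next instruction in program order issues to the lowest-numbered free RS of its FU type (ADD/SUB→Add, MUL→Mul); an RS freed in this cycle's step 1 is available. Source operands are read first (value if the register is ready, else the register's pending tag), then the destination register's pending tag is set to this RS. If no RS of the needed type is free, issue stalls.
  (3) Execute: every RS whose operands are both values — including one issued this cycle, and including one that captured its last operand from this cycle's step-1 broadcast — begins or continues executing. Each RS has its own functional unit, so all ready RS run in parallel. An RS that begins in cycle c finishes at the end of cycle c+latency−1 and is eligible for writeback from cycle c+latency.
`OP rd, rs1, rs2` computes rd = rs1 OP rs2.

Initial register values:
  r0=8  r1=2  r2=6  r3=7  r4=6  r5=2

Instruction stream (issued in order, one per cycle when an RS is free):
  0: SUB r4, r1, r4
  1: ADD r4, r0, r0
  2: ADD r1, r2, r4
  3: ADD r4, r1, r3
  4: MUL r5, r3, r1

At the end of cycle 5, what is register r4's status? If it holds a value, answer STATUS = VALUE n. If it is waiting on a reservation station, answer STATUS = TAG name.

STATUS = TAG Add2

cycle 1: issue SUB r4<-Add1 // r0:8,r1:2,r2:6,r3:7,r4:Add1,r5:2
cycle 2: issue ADD r4<-Add2 // r0:8,r1:2,r2:6,r3:7,r4:Add2,r5:2
cycle 3: CDB Add1=-4; issue ADD r1<-Add1 // r0:8,r1:Add1,r2:6,r3:7,r4:Add2,r5:2
cycle 4: CDB Add2=16; issue ADD r4<-Add2 // r0:8,r1:Add1,r2:6,r3:7,r4:Add2,r5:2
cycle 5: issue MUL r5<-Mul1 // r0:8,r1:Add1,r2:6,r3:7,r4:Add2,r5:Mul1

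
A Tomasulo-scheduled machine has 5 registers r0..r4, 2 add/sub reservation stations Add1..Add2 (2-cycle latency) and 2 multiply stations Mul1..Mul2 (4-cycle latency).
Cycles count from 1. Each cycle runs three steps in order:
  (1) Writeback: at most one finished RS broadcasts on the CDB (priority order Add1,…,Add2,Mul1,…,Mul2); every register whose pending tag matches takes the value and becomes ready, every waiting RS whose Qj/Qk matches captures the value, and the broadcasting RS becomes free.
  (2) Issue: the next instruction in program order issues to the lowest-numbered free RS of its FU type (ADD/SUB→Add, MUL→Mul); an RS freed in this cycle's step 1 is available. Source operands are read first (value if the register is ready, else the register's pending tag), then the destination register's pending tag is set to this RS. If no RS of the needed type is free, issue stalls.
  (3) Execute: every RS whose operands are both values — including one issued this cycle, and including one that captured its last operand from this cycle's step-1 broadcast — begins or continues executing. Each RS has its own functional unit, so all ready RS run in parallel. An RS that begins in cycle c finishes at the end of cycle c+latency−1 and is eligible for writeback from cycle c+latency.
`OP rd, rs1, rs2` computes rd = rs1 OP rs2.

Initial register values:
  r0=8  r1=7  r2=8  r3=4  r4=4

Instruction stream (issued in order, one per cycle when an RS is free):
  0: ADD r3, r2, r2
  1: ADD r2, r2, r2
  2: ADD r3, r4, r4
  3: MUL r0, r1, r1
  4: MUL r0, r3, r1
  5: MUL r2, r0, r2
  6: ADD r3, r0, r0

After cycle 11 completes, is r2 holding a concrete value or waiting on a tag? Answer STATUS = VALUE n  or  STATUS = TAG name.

STATUS = TAG Mul1

cycle 1: issue ADD r3<-Add1 // r0:8,r1:7,r2:8,r3:Add1,r4:4
cycle 2: issue ADD r2<-Add2 // r0:8,r1:7,r2:Add2,r3:Add1,r4:4
cycle 3: CDB Add1=16; issue ADD r3<-Add1 // r0:8,r1:7,r2:Add2,r3:Add1,r4:4
cycle 4: CDB Add2=16; issue MUL r0<-Mul1 // r0:Mul1,r1:7,r2:16,r3:Add1,r4:4
cycle 5: CDB Add1=8; issue MUL r0<-Mul2 // r0:Mul2,r1:7,r2:16,r3:8,r4:4
cycle 6: stall // r0:Mul2,r1:7,r2:16,r3:8,r4:4
cycle 7: stall // r0:Mul2,r1:7,r2:16,r3:8,r4:4
cycle 8: CDB Mul1=49; issue MUL r2<-Mul1 // r0:Mul2,r1:7,r2:Mul1,r3:8,r4:4
cycle 9: CDB Mul2=56; issue ADD r3<-Add1 // r0:56,r1:7,r2:Mul1,r3:Add1,r4:4
cycle 10: - // r0:56,r1:7,r2:Mul1,r3:Add1,r4:4
cycle 11: CDB Add1=112 // r0:56,r1:7,r2:Mul1,r3:112,r4:4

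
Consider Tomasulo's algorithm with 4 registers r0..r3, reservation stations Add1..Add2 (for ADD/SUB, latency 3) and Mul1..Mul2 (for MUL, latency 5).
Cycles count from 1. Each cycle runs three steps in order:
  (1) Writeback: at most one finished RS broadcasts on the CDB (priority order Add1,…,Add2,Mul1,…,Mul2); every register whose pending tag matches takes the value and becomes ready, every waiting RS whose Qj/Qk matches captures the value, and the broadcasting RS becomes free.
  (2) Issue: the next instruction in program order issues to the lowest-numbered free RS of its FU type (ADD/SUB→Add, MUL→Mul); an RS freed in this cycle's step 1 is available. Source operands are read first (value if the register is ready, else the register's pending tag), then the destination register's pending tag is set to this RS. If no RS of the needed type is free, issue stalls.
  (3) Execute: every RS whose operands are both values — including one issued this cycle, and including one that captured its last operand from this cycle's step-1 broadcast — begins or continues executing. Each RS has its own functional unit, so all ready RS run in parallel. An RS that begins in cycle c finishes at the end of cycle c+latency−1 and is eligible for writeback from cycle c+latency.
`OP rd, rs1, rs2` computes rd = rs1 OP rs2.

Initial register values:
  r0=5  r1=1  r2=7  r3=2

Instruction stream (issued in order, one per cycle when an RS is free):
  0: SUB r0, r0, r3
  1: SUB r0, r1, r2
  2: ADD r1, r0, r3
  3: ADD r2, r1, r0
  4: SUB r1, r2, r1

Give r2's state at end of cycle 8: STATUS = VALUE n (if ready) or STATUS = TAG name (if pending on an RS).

STATUS = TAG Add2

  c1: issue SUB r0<-Add1  regs: r0:Add1,r1:1,r2:7,r3:2
  c2: issue SUB r0<-Add2  regs: r0:Add2,r1:1,r2:7,r3:2
  c3: stall  regs: r0:Add2,r1:1,r2:7,r3:2
  c4: CDB Add1=3; issue ADD r1<-Add1  regs: r0:Add2,r1:Add1,r2:7,r3:2
  c5: CDB Add2=-6; issue ADD r2<-Add2  regs: r0:-6,r1:Add1,r2:Add2,r3:2
  c6: stall  regs: r0:-6,r1:Add1,r2:Add2,r3:2
  c7: stall  regs: r0:-6,r1:Add1,r2:Add2,r3:2
  c8: CDB Add1=-4; issue SUB r1<-Add1  regs: r0:-6,r1:Add1,r2:Add2,r3:2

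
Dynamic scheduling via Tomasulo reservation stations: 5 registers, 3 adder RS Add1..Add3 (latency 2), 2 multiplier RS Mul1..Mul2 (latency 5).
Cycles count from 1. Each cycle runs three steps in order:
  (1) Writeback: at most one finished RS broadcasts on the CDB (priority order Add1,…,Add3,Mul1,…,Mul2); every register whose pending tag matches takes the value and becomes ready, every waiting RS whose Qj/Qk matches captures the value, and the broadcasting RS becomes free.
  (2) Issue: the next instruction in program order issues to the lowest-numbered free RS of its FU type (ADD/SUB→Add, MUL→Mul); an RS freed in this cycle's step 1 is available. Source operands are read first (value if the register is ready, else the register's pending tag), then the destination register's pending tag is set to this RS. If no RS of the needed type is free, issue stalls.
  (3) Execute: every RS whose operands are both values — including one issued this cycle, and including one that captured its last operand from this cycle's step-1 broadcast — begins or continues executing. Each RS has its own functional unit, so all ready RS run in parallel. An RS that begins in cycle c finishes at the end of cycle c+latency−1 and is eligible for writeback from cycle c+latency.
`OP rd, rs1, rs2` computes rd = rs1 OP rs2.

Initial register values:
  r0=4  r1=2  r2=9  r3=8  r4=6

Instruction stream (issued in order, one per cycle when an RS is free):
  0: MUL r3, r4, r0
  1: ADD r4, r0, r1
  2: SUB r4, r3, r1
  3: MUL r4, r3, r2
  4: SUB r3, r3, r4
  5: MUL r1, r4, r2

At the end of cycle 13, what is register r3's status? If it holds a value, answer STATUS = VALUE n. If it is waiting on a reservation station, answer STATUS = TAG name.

c1: issue MUL r3<-Mul1 | r0:4,r1:2,r2:9,r3:Mul1,r4:6
c2: issue ADD r4<-Add1 | r0:4,r1:2,r2:9,r3:Mul1,r4:Add1
c3: issue SUB r4<-Add2 | r0:4,r1:2,r2:9,r3:Mul1,r4:Add2
c4: CDB Add1=6; issue MUL r4<-Mul2 | r0:4,r1:2,r2:9,r3:Mul1,r4:Mul2
c5: issue SUB r3<-Add1 | r0:4,r1:2,r2:9,r3:Add1,r4:Mul2
c6: CDB Mul1=24; issue MUL r1<-Mul1 | r0:4,r1:Mul1,r2:9,r3:Add1,r4:Mul2
c7: - | r0:4,r1:Mul1,r2:9,r3:Add1,r4:Mul2
c8: CDB Add2=22 | r0:4,r1:Mul1,r2:9,r3:Add1,r4:Mul2
c9: - | r0:4,r1:Mul1,r2:9,r3:Add1,r4:Mul2
c10: - | r0:4,r1:Mul1,r2:9,r3:Add1,r4:Mul2
c11: CDB Mul2=216 | r0:4,r1:Mul1,r2:9,r3:Add1,r4:216
c12: - | r0:4,r1:Mul1,r2:9,r3:Add1,r4:216
c13: CDB Add1=-192 | r0:4,r1:Mul1,r2:9,r3:-192,r4:216

STATUS = VALUE -192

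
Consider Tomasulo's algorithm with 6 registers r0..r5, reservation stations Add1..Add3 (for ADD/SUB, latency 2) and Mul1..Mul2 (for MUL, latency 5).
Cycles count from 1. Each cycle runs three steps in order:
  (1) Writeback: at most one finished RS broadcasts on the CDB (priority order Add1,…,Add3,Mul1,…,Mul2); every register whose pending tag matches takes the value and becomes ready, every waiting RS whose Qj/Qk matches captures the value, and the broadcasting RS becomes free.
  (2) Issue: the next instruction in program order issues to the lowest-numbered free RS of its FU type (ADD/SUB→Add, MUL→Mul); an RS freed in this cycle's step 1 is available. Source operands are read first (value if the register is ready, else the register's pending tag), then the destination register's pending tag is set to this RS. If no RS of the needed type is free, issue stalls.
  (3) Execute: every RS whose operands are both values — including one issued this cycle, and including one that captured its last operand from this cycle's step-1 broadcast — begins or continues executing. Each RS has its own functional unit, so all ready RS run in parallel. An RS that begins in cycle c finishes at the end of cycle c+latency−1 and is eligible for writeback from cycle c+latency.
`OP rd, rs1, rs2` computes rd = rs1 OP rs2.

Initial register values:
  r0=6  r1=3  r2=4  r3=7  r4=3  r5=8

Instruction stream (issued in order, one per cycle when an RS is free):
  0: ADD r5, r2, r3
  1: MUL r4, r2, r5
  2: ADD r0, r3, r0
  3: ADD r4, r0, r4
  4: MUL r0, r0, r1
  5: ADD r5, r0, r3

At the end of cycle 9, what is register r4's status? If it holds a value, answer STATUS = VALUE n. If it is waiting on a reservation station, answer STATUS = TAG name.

cycle 1: issue ADD r5<-Add1 // r0:6,r1:3,r2:4,r3:7,r4:3,r5:Add1
cycle 2: issue MUL r4<-Mul1 // r0:6,r1:3,r2:4,r3:7,r4:Mul1,r5:Add1
cycle 3: CDB Add1=11; issue ADD r0<-Add1 // r0:Add1,r1:3,r2:4,r3:7,r4:Mul1,r5:11
cycle 4: issue ADD r4<-Add2 // r0:Add1,r1:3,r2:4,r3:7,r4:Add2,r5:11
cycle 5: CDB Add1=13; issue MUL r0<-Mul2 // r0:Mul2,r1:3,r2:4,r3:7,r4:Add2,r5:11
cycle 6: issue ADD r5<-Add1 // r0:Mul2,r1:3,r2:4,r3:7,r4:Add2,r5:Add1
cycle 7: - // r0:Mul2,r1:3,r2:4,r3:7,r4:Add2,r5:Add1
cycle 8: CDB Mul1=44 // r0:Mul2,r1:3,r2:4,r3:7,r4:Add2,r5:Add1
cycle 9: - // r0:Mul2,r1:3,r2:4,r3:7,r4:Add2,r5:Add1

STATUS = TAG Add2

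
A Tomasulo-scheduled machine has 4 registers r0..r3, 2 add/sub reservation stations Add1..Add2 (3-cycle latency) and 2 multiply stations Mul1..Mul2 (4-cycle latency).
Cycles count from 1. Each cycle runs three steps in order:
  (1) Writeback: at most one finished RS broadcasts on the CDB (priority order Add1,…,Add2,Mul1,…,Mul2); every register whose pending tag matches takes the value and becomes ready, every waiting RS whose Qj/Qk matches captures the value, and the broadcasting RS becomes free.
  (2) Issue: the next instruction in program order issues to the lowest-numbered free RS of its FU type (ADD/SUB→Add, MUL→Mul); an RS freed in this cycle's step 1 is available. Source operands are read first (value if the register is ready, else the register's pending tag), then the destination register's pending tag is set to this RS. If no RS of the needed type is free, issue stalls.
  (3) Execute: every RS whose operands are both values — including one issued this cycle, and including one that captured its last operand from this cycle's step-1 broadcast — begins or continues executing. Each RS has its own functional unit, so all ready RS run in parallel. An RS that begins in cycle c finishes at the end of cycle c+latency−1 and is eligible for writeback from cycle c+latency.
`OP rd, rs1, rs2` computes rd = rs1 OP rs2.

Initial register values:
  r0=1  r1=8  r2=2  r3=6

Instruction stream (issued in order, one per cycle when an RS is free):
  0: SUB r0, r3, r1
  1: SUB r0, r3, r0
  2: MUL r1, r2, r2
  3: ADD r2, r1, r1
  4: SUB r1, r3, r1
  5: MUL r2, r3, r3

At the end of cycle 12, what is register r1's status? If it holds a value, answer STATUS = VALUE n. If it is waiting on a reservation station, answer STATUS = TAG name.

  c1: issue SUB r0<-Add1  regs: r0:Add1,r1:8,r2:2,r3:6
  c2: issue SUB r0<-Add2  regs: r0:Add2,r1:8,r2:2,r3:6
  c3: issue MUL r1<-Mul1  regs: r0:Add2,r1:Mul1,r2:2,r3:6
  c4: CDB Add1=-2; issue ADD r2<-Add1  regs: r0:Add2,r1:Mul1,r2:Add1,r3:6
  c5: stall  regs: r0:Add2,r1:Mul1,r2:Add1,r3:6
  c6: stall  regs: r0:Add2,r1:Mul1,r2:Add1,r3:6
  c7: CDB Add2=8; issue SUB r1<-Add2  regs: r0:8,r1:Add2,r2:Add1,r3:6
  c8: CDB Mul1=4; issue MUL r2<-Mul1  regs: r0:8,r1:Add2,r2:Mul1,r3:6
  c9: -  regs: r0:8,r1:Add2,r2:Mul1,r3:6
  c10: -  regs: r0:8,r1:Add2,r2:Mul1,r3:6
  c11: CDB Add1=8  regs: r0:8,r1:Add2,r2:Mul1,r3:6
  c12: CDB Add2=2  regs: r0:8,r1:2,r2:Mul1,r3:6

STATUS = VALUE 2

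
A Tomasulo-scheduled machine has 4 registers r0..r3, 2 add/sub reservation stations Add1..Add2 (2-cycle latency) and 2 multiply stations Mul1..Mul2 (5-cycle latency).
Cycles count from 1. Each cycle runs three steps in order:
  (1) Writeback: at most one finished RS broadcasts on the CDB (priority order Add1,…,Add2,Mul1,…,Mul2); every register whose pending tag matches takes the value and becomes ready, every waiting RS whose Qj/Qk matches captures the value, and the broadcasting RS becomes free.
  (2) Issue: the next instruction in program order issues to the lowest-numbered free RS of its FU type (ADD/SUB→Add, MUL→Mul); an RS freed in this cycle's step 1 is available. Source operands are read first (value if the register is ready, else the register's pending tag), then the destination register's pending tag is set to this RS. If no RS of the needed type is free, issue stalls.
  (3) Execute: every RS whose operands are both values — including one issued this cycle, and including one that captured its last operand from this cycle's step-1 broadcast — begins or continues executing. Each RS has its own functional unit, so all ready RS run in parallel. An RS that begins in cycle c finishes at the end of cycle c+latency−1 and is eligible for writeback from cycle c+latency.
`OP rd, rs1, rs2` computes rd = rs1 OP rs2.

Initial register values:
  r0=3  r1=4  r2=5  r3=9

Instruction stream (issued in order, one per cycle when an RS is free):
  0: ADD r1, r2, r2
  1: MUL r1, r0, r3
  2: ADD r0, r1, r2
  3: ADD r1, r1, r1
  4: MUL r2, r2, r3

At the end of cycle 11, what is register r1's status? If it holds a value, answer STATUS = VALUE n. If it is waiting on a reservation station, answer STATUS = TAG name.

  c1: issue ADD r1<-Add1  regs: r0:3,r1:Add1,r2:5,r3:9
  c2: issue MUL r1<-Mul1  regs: r0:3,r1:Mul1,r2:5,r3:9
  c3: CDB Add1=10; issue ADD r0<-Add1  regs: r0:Add1,r1:Mul1,r2:5,r3:9
  c4: issue ADD r1<-Add2  regs: r0:Add1,r1:Add2,r2:5,r3:9
  c5: issue MUL r2<-Mul2  regs: r0:Add1,r1:Add2,r2:Mul2,r3:9
  c6: -  regs: r0:Add1,r1:Add2,r2:Mul2,r3:9
  c7: CDB Mul1=27  regs: r0:Add1,r1:Add2,r2:Mul2,r3:9
  c8: -  regs: r0:Add1,r1:Add2,r2:Mul2,r3:9
  c9: CDB Add1=32  regs: r0:32,r1:Add2,r2:Mul2,r3:9
  c10: CDB Add2=54  regs: r0:32,r1:54,r2:Mul2,r3:9
  c11: CDB Mul2=45  regs: r0:32,r1:54,r2:45,r3:9

STATUS = VALUE 54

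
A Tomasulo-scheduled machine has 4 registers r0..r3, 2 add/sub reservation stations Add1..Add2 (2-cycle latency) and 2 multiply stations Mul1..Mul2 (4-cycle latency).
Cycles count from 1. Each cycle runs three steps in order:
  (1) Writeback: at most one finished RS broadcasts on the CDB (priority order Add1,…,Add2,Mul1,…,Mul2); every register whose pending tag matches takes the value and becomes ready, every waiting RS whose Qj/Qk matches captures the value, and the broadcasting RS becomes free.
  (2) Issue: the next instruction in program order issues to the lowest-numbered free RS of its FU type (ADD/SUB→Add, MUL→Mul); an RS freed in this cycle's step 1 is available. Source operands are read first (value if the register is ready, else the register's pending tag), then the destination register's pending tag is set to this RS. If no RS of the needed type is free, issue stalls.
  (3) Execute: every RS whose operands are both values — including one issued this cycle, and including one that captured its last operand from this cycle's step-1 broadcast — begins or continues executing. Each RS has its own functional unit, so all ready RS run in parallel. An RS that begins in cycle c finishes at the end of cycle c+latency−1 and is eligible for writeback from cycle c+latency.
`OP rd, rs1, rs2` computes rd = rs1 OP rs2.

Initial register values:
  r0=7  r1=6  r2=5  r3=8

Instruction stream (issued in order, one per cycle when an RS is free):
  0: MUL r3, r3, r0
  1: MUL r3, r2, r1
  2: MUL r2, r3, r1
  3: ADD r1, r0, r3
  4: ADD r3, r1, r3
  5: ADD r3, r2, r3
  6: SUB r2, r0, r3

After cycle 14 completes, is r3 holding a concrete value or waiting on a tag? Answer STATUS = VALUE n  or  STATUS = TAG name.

STATUS = VALUE 247

  c1: issue MUL r3<-Mul1  regs: r0:7,r1:6,r2:5,r3:Mul1
  c2: issue MUL r3<-Mul2  regs: r0:7,r1:6,r2:5,r3:Mul2
  c3: stall  regs: r0:7,r1:6,r2:5,r3:Mul2
  c4: stall  regs: r0:7,r1:6,r2:5,r3:Mul2
  c5: CDB Mul1=56; issue MUL r2<-Mul1  regs: r0:7,r1:6,r2:Mul1,r3:Mul2
  c6: CDB Mul2=30; issue ADD r1<-Add1  regs: r0:7,r1:Add1,r2:Mul1,r3:30
  c7: issue ADD r3<-Add2  regs: r0:7,r1:Add1,r2:Mul1,r3:Add2
  c8: CDB Add1=37; issue ADD r3<-Add1  regs: r0:7,r1:37,r2:Mul1,r3:Add1
  c9: stall  regs: r0:7,r1:37,r2:Mul1,r3:Add1
  c10: CDB Add2=67; issue SUB r2<-Add2  regs: r0:7,r1:37,r2:Add2,r3:Add1
  c11: CDB Mul1=180  regs: r0:7,r1:37,r2:Add2,r3:Add1
  c12: -  regs: r0:7,r1:37,r2:Add2,r3:Add1
  c13: CDB Add1=247  regs: r0:7,r1:37,r2:Add2,r3:247
  c14: -  regs: r0:7,r1:37,r2:Add2,r3:247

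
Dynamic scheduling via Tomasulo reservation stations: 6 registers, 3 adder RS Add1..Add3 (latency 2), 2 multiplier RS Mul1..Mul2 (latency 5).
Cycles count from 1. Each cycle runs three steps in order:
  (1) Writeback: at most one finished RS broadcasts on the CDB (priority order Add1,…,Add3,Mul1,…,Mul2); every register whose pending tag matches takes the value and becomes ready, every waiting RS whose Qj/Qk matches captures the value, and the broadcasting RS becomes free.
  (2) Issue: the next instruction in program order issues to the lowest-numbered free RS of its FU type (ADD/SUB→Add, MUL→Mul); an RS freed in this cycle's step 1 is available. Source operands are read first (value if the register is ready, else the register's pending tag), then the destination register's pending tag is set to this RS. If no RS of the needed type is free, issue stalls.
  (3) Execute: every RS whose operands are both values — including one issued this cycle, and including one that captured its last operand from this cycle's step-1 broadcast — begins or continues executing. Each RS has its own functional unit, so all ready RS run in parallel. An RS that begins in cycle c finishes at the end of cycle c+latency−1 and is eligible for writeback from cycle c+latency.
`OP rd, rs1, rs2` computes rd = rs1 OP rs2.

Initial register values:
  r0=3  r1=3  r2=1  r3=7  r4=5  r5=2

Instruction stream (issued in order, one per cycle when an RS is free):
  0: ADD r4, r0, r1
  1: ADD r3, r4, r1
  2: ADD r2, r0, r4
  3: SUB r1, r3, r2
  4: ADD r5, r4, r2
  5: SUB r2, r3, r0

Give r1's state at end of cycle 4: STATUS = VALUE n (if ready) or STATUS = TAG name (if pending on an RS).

  c1: issue ADD r4<-Add1  regs: r0:3,r1:3,r2:1,r3:7,r4:Add1,r5:2
  c2: issue ADD r3<-Add2  regs: r0:3,r1:3,r2:1,r3:Add2,r4:Add1,r5:2
  c3: CDB Add1=6; issue ADD r2<-Add1  regs: r0:3,r1:3,r2:Add1,r3:Add2,r4:6,r5:2
  c4: issue SUB r1<-Add3  regs: r0:3,r1:Add3,r2:Add1,r3:Add2,r4:6,r5:2

STATUS = TAG Add3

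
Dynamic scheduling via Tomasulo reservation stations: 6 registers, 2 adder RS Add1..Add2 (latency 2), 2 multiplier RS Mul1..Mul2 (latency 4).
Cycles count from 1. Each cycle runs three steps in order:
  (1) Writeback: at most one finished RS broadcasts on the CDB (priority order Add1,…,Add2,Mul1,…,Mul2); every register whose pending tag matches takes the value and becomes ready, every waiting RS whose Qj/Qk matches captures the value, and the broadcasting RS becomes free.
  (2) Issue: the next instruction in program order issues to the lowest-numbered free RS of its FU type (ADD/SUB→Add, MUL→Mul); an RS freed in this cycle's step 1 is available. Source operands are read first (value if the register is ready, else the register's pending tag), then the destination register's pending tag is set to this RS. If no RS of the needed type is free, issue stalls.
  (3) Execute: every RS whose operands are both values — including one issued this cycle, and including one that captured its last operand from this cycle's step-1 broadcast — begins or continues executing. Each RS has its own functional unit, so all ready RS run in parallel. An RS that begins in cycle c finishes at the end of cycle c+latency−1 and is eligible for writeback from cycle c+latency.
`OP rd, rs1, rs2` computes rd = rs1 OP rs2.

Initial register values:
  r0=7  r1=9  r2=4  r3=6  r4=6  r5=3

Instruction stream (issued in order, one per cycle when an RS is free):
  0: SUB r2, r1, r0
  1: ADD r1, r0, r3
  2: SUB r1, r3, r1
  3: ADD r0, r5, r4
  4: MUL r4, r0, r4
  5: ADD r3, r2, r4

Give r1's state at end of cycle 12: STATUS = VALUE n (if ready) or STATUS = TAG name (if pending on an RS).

STATUS = VALUE -7

  c1: issue SUB r2<-Add1  regs: r0:7,r1:9,r2:Add1,r3:6,r4:6,r5:3
  c2: issue ADD r1<-Add2  regs: r0:7,r1:Add2,r2:Add1,r3:6,r4:6,r5:3
  c3: CDB Add1=2; issue SUB r1<-Add1  regs: r0:7,r1:Add1,r2:2,r3:6,r4:6,r5:3
  c4: CDB Add2=13; issue ADD r0<-Add2  regs: r0:Add2,r1:Add1,r2:2,r3:6,r4:6,r5:3
  c5: issue MUL r4<-Mul1  regs: r0:Add2,r1:Add1,r2:2,r3:6,r4:Mul1,r5:3
  c6: CDB Add1=-7; issue ADD r3<-Add1  regs: r0:Add2,r1:-7,r2:2,r3:Add1,r4:Mul1,r5:3
  c7: CDB Add2=9  regs: r0:9,r1:-7,r2:2,r3:Add1,r4:Mul1,r5:3
  c8: -  regs: r0:9,r1:-7,r2:2,r3:Add1,r4:Mul1,r5:3
  c9: -  regs: r0:9,r1:-7,r2:2,r3:Add1,r4:Mul1,r5:3
  c10: -  regs: r0:9,r1:-7,r2:2,r3:Add1,r4:Mul1,r5:3
  c11: CDB Mul1=54  regs: r0:9,r1:-7,r2:2,r3:Add1,r4:54,r5:3
  c12: -  regs: r0:9,r1:-7,r2:2,r3:Add1,r4:54,r5:3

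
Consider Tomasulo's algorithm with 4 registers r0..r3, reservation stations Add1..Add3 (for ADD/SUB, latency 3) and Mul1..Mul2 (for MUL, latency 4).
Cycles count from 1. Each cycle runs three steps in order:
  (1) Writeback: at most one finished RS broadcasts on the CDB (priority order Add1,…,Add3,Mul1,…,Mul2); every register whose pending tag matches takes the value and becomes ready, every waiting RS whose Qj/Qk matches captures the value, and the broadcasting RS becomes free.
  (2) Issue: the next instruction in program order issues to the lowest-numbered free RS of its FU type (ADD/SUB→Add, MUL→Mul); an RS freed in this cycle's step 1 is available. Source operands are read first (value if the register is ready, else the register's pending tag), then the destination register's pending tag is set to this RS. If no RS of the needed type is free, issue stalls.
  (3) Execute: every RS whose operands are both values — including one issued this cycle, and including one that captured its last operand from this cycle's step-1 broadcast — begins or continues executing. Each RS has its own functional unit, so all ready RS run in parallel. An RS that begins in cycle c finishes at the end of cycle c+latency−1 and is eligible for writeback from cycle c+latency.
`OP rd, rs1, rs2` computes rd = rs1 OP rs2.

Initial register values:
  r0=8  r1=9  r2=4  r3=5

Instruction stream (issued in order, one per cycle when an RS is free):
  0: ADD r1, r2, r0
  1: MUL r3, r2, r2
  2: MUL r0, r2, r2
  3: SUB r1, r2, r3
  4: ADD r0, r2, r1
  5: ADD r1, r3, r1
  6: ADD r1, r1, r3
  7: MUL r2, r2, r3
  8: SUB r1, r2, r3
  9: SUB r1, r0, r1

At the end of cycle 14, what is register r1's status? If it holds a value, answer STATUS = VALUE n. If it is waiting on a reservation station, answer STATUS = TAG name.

STATUS = TAG Add3

c1: issue ADD r1<-Add1 | r0:8,r1:Add1,r2:4,r3:5
c2: issue MUL r3<-Mul1 | r0:8,r1:Add1,r2:4,r3:Mul1
c3: issue MUL r0<-Mul2 | r0:Mul2,r1:Add1,r2:4,r3:Mul1
c4: CDB Add1=12; issue SUB r1<-Add1 | r0:Mul2,r1:Add1,r2:4,r3:Mul1
c5: issue ADD r0<-Add2 | r0:Add2,r1:Add1,r2:4,r3:Mul1
c6: CDB Mul1=16; issue ADD r1<-Add3 | r0:Add2,r1:Add3,r2:4,r3:16
c7: CDB Mul2=16; stall | r0:Add2,r1:Add3,r2:4,r3:16
c8: stall | r0:Add2,r1:Add3,r2:4,r3:16
c9: CDB Add1=-12; issue ADD r1<-Add1 | r0:Add2,r1:Add1,r2:4,r3:16
c10: issue MUL r2<-Mul1 | r0:Add2,r1:Add1,r2:Mul1,r3:16
c11: stall | r0:Add2,r1:Add1,r2:Mul1,r3:16
c12: CDB Add2=-8; issue SUB r1<-Add2 | r0:-8,r1:Add2,r2:Mul1,r3:16
c13: CDB Add3=4; issue SUB r1<-Add3 | r0:-8,r1:Add3,r2:Mul1,r3:16
c14: CDB Mul1=64 | r0:-8,r1:Add3,r2:64,r3:16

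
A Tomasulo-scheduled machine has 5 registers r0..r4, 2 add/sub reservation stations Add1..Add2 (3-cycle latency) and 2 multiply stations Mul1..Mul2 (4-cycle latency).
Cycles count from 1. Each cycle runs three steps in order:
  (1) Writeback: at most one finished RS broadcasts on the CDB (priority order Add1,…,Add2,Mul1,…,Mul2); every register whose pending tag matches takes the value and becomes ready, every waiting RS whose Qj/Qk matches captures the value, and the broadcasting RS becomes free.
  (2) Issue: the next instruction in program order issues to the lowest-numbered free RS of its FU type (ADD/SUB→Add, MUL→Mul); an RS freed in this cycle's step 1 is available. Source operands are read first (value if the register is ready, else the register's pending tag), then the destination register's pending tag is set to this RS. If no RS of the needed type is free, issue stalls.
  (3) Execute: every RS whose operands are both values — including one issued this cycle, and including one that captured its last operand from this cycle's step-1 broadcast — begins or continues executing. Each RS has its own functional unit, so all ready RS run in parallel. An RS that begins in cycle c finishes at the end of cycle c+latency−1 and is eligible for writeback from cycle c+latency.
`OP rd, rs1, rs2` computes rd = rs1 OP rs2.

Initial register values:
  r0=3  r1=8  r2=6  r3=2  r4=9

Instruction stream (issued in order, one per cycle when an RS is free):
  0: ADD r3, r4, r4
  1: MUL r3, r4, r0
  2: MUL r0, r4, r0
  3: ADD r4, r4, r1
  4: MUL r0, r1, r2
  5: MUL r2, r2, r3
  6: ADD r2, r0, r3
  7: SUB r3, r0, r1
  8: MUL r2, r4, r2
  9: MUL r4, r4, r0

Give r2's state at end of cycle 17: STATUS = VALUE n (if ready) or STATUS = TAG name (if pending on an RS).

  c1: issue ADD r3<-Add1  regs: r0:3,r1:8,r2:6,r3:Add1,r4:9
  c2: issue MUL r3<-Mul1  regs: r0:3,r1:8,r2:6,r3:Mul1,r4:9
  c3: issue MUL r0<-Mul2  regs: r0:Mul2,r1:8,r2:6,r3:Mul1,r4:9
  c4: CDB Add1=18; issue ADD r4<-Add1  regs: r0:Mul2,r1:8,r2:6,r3:Mul1,r4:Add1
  c5: stall  regs: r0:Mul2,r1:8,r2:6,r3:Mul1,r4:Add1
  c6: CDB Mul1=27; issue MUL r0<-Mul1  regs: r0:Mul1,r1:8,r2:6,r3:27,r4:Add1
  c7: CDB Add1=17; stall  regs: r0:Mul1,r1:8,r2:6,r3:27,r4:17
  c8: CDB Mul2=27; issue MUL r2<-Mul2  regs: r0:Mul1,r1:8,r2:Mul2,r3:27,r4:17
  c9: issue ADD r2<-Add1  regs: r0:Mul1,r1:8,r2:Add1,r3:27,r4:17
  c10: CDB Mul1=48; issue SUB r3<-Add2  regs: r0:48,r1:8,r2:Add1,r3:Add2,r4:17
  c11: issue MUL r2<-Mul1  regs: r0:48,r1:8,r2:Mul1,r3:Add2,r4:17
  c12: CDB Mul2=162; issue MUL r4<-Mul2  regs: r0:48,r1:8,r2:Mul1,r3:Add2,r4:Mul2
  c13: CDB Add1=75  regs: r0:48,r1:8,r2:Mul1,r3:Add2,r4:Mul2
  c14: CDB Add2=40  regs: r0:48,r1:8,r2:Mul1,r3:40,r4:Mul2
  c15: -  regs: r0:48,r1:8,r2:Mul1,r3:40,r4:Mul2
  c16: CDB Mul2=816  regs: r0:48,r1:8,r2:Mul1,r3:40,r4:816
  c17: CDB Mul1=1275  regs: r0:48,r1:8,r2:1275,r3:40,r4:816

STATUS = VALUE 1275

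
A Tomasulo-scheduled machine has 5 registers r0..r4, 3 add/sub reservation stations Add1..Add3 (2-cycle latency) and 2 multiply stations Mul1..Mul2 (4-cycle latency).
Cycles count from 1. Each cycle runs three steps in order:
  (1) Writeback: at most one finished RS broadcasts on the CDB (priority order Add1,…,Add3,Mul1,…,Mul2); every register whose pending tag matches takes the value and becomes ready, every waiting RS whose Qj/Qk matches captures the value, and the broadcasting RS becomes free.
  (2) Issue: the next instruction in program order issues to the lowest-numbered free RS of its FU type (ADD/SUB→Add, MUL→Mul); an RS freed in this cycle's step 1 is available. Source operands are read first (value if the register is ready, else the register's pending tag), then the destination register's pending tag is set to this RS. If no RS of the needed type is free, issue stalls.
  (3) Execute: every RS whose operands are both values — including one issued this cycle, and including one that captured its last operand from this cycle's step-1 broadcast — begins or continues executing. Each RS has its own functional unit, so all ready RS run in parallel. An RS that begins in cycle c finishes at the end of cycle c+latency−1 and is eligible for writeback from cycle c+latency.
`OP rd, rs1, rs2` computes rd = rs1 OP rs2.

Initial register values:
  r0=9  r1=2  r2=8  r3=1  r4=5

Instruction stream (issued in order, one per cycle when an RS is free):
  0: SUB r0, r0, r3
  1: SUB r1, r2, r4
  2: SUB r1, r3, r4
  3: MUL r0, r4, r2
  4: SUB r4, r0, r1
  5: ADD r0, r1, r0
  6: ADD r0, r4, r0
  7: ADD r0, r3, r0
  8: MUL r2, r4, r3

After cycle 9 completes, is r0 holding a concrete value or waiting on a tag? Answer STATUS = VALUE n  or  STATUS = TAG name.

STATUS = TAG Add3

cycle 1: issue SUB r0<-Add1 // r0:Add1,r1:2,r2:8,r3:1,r4:5
cycle 2: issue SUB r1<-Add2 // r0:Add1,r1:Add2,r2:8,r3:1,r4:5
cycle 3: CDB Add1=8; issue SUB r1<-Add1 // r0:8,r1:Add1,r2:8,r3:1,r4:5
cycle 4: CDB Add2=3; issue MUL r0<-Mul1 // r0:Mul1,r1:Add1,r2:8,r3:1,r4:5
cycle 5: CDB Add1=-4; issue SUB r4<-Add1 // r0:Mul1,r1:-4,r2:8,r3:1,r4:Add1
cycle 6: issue ADD r0<-Add2 // r0:Add2,r1:-4,r2:8,r3:1,r4:Add1
cycle 7: issue ADD r0<-Add3 // r0:Add3,r1:-4,r2:8,r3:1,r4:Add1
cycle 8: CDB Mul1=40; stall // r0:Add3,r1:-4,r2:8,r3:1,r4:Add1
cycle 9: stall // r0:Add3,r1:-4,r2:8,r3:1,r4:Add1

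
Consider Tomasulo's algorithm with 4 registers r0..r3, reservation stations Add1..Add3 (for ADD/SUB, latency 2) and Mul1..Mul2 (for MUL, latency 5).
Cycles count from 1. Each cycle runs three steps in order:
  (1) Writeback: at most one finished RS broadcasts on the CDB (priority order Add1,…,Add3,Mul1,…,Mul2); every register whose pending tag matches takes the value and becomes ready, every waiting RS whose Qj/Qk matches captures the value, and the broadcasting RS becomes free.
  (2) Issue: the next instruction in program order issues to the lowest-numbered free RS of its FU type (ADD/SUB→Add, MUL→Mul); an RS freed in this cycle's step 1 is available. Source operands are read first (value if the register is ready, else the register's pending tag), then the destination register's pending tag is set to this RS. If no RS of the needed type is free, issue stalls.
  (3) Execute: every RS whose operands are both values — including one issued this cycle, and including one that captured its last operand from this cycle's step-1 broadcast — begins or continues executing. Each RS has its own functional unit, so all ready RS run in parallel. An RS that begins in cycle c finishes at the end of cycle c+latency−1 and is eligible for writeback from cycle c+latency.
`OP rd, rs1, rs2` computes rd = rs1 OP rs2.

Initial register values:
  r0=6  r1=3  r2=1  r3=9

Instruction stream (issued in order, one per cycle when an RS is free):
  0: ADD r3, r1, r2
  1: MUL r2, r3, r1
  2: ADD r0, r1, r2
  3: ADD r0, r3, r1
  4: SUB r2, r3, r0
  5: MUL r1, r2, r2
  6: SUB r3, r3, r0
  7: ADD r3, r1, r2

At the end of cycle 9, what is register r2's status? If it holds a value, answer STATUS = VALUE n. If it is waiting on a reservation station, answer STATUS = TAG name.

STATUS = VALUE -3

  c1: issue ADD r3<-Add1  regs: r0:6,r1:3,r2:1,r3:Add1
  c2: issue MUL r2<-Mul1  regs: r0:6,r1:3,r2:Mul1,r3:Add1
  c3: CDB Add1=4; issue ADD r0<-Add1  regs: r0:Add1,r1:3,r2:Mul1,r3:4
  c4: issue ADD r0<-Add2  regs: r0:Add2,r1:3,r2:Mul1,r3:4
  c5: issue SUB r2<-Add3  regs: r0:Add2,r1:3,r2:Add3,r3:4
  c6: CDB Add2=7; issue MUL r1<-Mul2  regs: r0:7,r1:Mul2,r2:Add3,r3:4
  c7: issue SUB r3<-Add2  regs: r0:7,r1:Mul2,r2:Add3,r3:Add2
  c8: CDB Add3=-3; issue ADD r3<-Add3  regs: r0:7,r1:Mul2,r2:-3,r3:Add3
  c9: CDB Add2=-3  regs: r0:7,r1:Mul2,r2:-3,r3:Add3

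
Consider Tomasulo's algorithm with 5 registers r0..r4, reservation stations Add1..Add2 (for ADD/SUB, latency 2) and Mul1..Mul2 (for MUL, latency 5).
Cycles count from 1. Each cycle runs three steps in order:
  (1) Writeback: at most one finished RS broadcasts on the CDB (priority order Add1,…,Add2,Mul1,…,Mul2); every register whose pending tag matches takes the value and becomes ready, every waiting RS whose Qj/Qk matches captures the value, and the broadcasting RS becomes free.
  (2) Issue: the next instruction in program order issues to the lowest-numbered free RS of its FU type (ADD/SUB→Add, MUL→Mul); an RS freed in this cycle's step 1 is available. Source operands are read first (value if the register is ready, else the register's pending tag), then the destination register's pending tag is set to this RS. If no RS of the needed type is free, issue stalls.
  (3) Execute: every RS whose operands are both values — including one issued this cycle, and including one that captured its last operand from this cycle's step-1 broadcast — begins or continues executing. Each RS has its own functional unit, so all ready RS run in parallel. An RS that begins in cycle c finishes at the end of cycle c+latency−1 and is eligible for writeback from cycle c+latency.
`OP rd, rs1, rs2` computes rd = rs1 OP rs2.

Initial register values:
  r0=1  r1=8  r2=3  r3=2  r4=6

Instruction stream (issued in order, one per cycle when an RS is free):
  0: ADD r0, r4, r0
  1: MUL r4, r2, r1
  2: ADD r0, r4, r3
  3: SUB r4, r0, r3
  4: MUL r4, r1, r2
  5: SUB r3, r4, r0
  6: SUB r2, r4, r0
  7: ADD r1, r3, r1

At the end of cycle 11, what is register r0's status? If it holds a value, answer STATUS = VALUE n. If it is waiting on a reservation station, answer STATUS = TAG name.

STATUS = VALUE 26

  c1: issue ADD r0<-Add1  regs: r0:Add1,r1:8,r2:3,r3:2,r4:6
  c2: issue MUL r4<-Mul1  regs: r0:Add1,r1:8,r2:3,r3:2,r4:Mul1
  c3: CDB Add1=7; issue ADD r0<-Add1  regs: r0:Add1,r1:8,r2:3,r3:2,r4:Mul1
  c4: issue SUB r4<-Add2  regs: r0:Add1,r1:8,r2:3,r3:2,r4:Add2
  c5: issue MUL r4<-Mul2  regs: r0:Add1,r1:8,r2:3,r3:2,r4:Mul2
  c6: stall  regs: r0:Add1,r1:8,r2:3,r3:2,r4:Mul2
  c7: CDB Mul1=24; stall  regs: r0:Add1,r1:8,r2:3,r3:2,r4:Mul2
  c8: stall  regs: r0:Add1,r1:8,r2:3,r3:2,r4:Mul2
  c9: CDB Add1=26; issue SUB r3<-Add1  regs: r0:26,r1:8,r2:3,r3:Add1,r4:Mul2
  c10: CDB Mul2=24; stall  regs: r0:26,r1:8,r2:3,r3:Add1,r4:24
  c11: CDB Add2=24; issue SUB r2<-Add2  regs: r0:26,r1:8,r2:Add2,r3:Add1,r4:24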